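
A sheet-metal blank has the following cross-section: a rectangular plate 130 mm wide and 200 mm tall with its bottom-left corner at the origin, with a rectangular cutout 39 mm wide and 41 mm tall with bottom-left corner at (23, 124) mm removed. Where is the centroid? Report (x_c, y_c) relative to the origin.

x_c = 66.47 mm, y_c = 97.08 mm

plate: A = 130 × 200 = 26000.00, centroid at (65.00, 100.00).
hole: A = −(39 × 41) = -1599.00, centroid at (42.50, 144.50).
ΣA = 24401.00 mm²
ΣAx_c = (26000.00)(65.00) + (-1599.00)(42.50) = 1622042.50 mm³
ΣAy_c = (26000.00)(100.00) + (-1599.00)(144.50) = 2368944.50 mm³
x_c = 1622042.50 / 24401.00 = 66.47 mm
y_c = 2368944.50 / 24401.00 = 97.08 mm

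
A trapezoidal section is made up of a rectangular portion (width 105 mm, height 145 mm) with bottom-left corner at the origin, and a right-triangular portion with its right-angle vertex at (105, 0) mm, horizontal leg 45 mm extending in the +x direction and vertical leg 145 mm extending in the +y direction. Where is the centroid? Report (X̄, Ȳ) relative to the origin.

X̄ = 64.41 mm, Ȳ = 68.24 mm

rectangular portion: A = 105 × 145 = 15225.00, centroid at (52.50, 72.50).
triangular portion: A = ½·45·145 = 3262.50, centroid at (120.00, 48.33).
ΣA = 18487.50 mm²
ΣAX̄ = (15225.00)(52.50) + (3262.50)(120.00) = 1190812.50 mm³
ΣAȲ = (15225.00)(72.50) + (3262.50)(48.33) = 1261500.00 mm³
X̄ = 1190812.50 / 18487.50 = 64.41 mm
Ȳ = 1261500.00 / 18487.50 = 68.24 mm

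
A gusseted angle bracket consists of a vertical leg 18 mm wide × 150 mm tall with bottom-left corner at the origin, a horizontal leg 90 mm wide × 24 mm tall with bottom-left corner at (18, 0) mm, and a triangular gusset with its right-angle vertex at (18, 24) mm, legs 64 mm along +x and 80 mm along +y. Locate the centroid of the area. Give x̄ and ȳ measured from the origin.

x̄ = 35.19 mm, ȳ = 48.27 mm

Part | A | x̄ᵢ | ȳᵢ | A·x̄ᵢ | A·ȳᵢ
vertical leg | 2700.00 | 9.00 | 75.00 | 24300.00 | 202500.00
horizontal leg | 2160.00 | 63.00 | 12.00 | 136080.00 | 25920.00
gusset | 2560.00 | 39.33 | 50.67 | 100693.33 | 129706.67
Σ | 7420.00 |  |  | 261073.33 | 358126.67
x̄ = 261073.33 / 7420.00 = 35.19 mm
ȳ = 358126.67 / 7420.00 = 48.27 mm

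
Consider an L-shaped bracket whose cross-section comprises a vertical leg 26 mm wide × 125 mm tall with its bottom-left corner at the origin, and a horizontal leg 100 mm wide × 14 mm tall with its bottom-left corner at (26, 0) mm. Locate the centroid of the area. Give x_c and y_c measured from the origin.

x_c = 31.97 mm, y_c = 45.79 mm

Part | A | x̄ᵢ | ȳᵢ | A·x̄ᵢ | A·ȳᵢ
vertical leg | 3250.00 | 13.00 | 62.50 | 42250.00 | 203125.00
horizontal leg | 1400.00 | 76.00 | 7.00 | 106400.00 | 9800.00
Σ | 4650.00 |  |  | 148650.00 | 212925.00
x_c = 148650.00 / 4650.00 = 31.97 mm
y_c = 212925.00 / 4650.00 = 45.79 mm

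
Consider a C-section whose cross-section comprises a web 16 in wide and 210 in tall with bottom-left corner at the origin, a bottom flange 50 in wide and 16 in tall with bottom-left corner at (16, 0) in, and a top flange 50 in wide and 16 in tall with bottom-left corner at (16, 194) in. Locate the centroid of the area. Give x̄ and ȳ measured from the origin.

Part | A | x̄ᵢ | ȳᵢ | A·x̄ᵢ | A·ȳᵢ
web | 3360.00 | 8.00 | 105.00 | 26880.00 | 352800.00
bottom flange | 800.00 | 41.00 | 8.00 | 32800.00 | 6400.00
top flange | 800.00 | 41.00 | 202.00 | 32800.00 | 161600.00
Σ | 4960.00 |  |  | 92480.00 | 520800.00
x̄ = 92480.00 / 4960.00 = 18.65 in
ȳ = 520800.00 / 4960.00 = 105.00 in

x̄ = 18.65 in, ȳ = 105.00 in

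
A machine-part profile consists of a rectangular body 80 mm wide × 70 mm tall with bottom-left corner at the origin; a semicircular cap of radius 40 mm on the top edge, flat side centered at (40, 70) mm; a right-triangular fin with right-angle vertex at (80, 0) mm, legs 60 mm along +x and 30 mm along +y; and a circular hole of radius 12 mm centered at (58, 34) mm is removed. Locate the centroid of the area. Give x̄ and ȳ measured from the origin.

rectangular body: A = 80 × 70 = 5600.00, centroid at (40.00, 35.00).
semicircular top: A = ½π·40² = 2513.27, centroid at (40.00, 86.98).
triangular fin: A = ½·60·30 = 900.00, centroid at (100.00, 10.00).
hole: A = −π·12² = -452.39, centroid at (58.00, 34.00).
ΣA = 8560.88 mm², ΣAx̄ = 388292.38 mm³, ΣAȳ = 408214.62 mm³.
x̄ = 388292.38/8560.88 = 45.36 mm; ȳ = 408214.62/8560.88 = 47.68 mm.

x̄ = 45.36 mm, ȳ = 47.68 mm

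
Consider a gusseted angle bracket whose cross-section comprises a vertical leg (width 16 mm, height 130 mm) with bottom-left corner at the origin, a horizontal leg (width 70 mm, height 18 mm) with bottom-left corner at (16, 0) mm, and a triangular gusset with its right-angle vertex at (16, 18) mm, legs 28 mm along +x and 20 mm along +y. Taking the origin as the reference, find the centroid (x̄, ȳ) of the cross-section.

x̄ = 24.31 mm, ȳ = 42.39 mm

vertical leg: A = 16 × 130 = 2080.00, centroid at (8.00, 65.00).
horizontal leg: A = 70 × 18 = 1260.00, centroid at (51.00, 9.00).
gusset: A = ½·28·20 = 280.00, centroid at (25.33, 24.67).
ΣA = 3620.00 mm², ΣAx̄ = 87993.33 mm³, ΣAȳ = 153446.67 mm³.
x̄ = 87993.33/3620.00 = 24.31 mm; ȳ = 153446.67/3620.00 = 42.39 mm.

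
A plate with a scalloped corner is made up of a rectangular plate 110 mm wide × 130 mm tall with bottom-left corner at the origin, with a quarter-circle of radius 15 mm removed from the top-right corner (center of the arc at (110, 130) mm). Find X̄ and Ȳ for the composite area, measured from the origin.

plate: A = 110 × 130 = 14300.00, centroid at (55.00, 65.00).
removed quarter-circle: A = −¼π·15² = -176.71, centroid at (103.63, 123.63).
ΣA = 14123.29 mm²
ΣAX̄ = (14300.00)(55.00) + (-176.71)(103.63) = 768186.40 mm³
ΣAȲ = (14300.00)(65.00) + (-176.71)(123.63) = 907652.10 mm³
X̄ = 768186.40 / 14123.29 = 54.39 mm
Ȳ = 907652.10 / 14123.29 = 64.27 mm

X̄ = 54.39 mm, Ȳ = 64.27 mm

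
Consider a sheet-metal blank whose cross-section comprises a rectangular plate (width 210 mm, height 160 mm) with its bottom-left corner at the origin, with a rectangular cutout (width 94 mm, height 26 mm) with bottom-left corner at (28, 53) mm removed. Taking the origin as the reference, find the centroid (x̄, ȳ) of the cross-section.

x̄ = 107.35 mm, ȳ = 81.10 mm

plate: A = 210 × 160 = 33600.00, centroid at (105.00, 80.00).
hole: A = −(94 × 26) = -2444.00, centroid at (75.00, 66.00).
ΣA = 31156.00 mm², ΣAx̄ = 3344700.00 mm³, ΣAȳ = 2526696.00 mm³.
x̄ = 3344700.00/31156.00 = 107.35 mm; ȳ = 2526696.00/31156.00 = 81.10 mm.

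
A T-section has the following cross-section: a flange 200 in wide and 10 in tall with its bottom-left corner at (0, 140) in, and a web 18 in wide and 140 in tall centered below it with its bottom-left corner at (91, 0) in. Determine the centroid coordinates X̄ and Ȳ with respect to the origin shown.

Part | A | x̄ᵢ | ȳᵢ | A·x̄ᵢ | A·ȳᵢ
web | 2520.00 | 100.00 | 70.00 | 252000.00 | 176400.00
flange | 2000.00 | 100.00 | 145.00 | 200000.00 | 290000.00
Σ | 4520.00 |  |  | 452000.00 | 466400.00
X̄ = 452000.00 / 4520.00 = 100.00 in
Ȳ = 466400.00 / 4520.00 = 103.19 in

X̄ = 100.00 in, Ȳ = 103.19 in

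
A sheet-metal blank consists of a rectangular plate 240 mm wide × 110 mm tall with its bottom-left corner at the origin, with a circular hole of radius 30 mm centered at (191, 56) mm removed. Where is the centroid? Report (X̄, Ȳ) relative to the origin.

X̄ = 111.48 mm, Ȳ = 54.88 mm

plate: A = 240 × 110 = 26400.00, centroid at (120.00, 55.00).
hole: A = −π·30² = -2827.43, centroid at (191.00, 56.00).
ΣA = 23572.57 mm², ΣAX̄ = 2627960.22 mm³, ΣAȲ = 1293663.73 mm³.
X̄ = 2627960.22/23572.57 = 111.48 mm; Ȳ = 1293663.73/23572.57 = 54.88 mm.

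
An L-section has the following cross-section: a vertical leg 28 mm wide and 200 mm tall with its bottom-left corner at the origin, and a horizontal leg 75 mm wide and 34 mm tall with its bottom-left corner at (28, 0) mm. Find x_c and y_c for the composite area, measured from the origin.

vertical leg: A = 28 × 200 = 5600.00, centroid at (14.00, 100.00).
horizontal leg: A = 75 × 34 = 2550.00, centroid at (65.50, 17.00).
ΣA = 8150.00 mm²
ΣAx_c = (5600.00)(14.00) + (2550.00)(65.50) = 245425.00 mm³
ΣAy_c = (5600.00)(100.00) + (2550.00)(17.00) = 603350.00 mm³
x_c = 245425.00 / 8150.00 = 30.11 mm
y_c = 603350.00 / 8150.00 = 74.03 mm

x_c = 30.11 mm, y_c = 74.03 mm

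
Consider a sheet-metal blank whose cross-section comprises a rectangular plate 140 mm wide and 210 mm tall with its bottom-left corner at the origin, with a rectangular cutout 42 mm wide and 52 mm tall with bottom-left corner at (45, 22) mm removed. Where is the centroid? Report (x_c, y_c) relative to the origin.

Part | A | x̄ᵢ | ȳᵢ | A·x̄ᵢ | A·ȳᵢ
plate | 29400.00 | 70.00 | 105.00 | 2058000.00 | 3087000.00
hole | -2184.00 | 66.00 | 48.00 | -144144.00 | -104832.00
Σ | 27216.00 |  |  | 1913856.00 | 2982168.00
x_c = 1913856.00 / 27216.00 = 70.32 mm
y_c = 2982168.00 / 27216.00 = 109.57 mm

x_c = 70.32 mm, y_c = 109.57 mm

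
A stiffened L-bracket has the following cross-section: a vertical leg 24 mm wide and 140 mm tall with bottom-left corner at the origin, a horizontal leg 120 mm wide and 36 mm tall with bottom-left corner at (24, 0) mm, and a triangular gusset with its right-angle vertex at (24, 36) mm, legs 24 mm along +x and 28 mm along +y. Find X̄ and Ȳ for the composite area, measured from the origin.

vertical leg: A = 24 × 140 = 3360.00, centroid at (12.00, 70.00).
horizontal leg: A = 120 × 36 = 4320.00, centroid at (84.00, 18.00).
gusset: A = ½·24·28 = 336.00, centroid at (32.00, 45.33).
ΣA = 8016.00 mm², ΣAX̄ = 413952.00 mm³, ΣAȲ = 328192.00 mm³.
X̄ = 413952.00/8016.00 = 51.64 mm; Ȳ = 328192.00/8016.00 = 40.94 mm.

X̄ = 51.64 mm, Ȳ = 40.94 mm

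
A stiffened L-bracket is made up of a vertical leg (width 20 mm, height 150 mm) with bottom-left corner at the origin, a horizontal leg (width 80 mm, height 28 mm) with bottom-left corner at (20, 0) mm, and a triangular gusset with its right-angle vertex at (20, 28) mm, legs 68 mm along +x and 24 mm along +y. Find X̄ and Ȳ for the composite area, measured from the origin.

X̄ = 32.90 mm, Ȳ = 47.18 mm

vertical leg: A = 20 × 150 = 3000.00, centroid at (10.00, 75.00).
horizontal leg: A = 80 × 28 = 2240.00, centroid at (60.00, 14.00).
gusset: A = ½·68·24 = 816.00, centroid at (42.67, 36.00).
ΣA = 6056.00 mm²
ΣAX̄ = (3000.00)(10.00) + (2240.00)(60.00) + (816.00)(42.67) = 199216.00 mm³
ΣAȲ = (3000.00)(75.00) + (2240.00)(14.00) + (816.00)(36.00) = 285736.00 mm³
X̄ = 199216.00 / 6056.00 = 32.90 mm
Ȳ = 285736.00 / 6056.00 = 47.18 mm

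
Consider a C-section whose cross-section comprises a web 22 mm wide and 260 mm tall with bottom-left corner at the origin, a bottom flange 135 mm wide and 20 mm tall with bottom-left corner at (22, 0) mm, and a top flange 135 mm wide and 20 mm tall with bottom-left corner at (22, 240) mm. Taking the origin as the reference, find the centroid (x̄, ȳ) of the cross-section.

web: A = 22 × 260 = 5720.00, centroid at (11.00, 130.00).
bottom flange: A = 135 × 20 = 2700.00, centroid at (89.50, 10.00).
top flange: A = 135 × 20 = 2700.00, centroid at (89.50, 250.00).
ΣA = 11120.00 mm², ΣAx̄ = 546220.00 mm³, ΣAȳ = 1445600.00 mm³.
x̄ = 546220.00/11120.00 = 49.12 mm; ȳ = 1445600.00/11120.00 = 130.00 mm.

x̄ = 49.12 mm, ȳ = 130.00 mm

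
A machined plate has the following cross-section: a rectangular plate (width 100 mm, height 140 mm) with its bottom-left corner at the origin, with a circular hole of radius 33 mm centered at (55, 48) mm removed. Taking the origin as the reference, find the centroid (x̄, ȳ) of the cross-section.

x̄ = 48.38 mm, ȳ = 77.11 mm

plate: A = 100 × 140 = 14000.00, centroid at (50.00, 70.00).
hole: A = −π·33² = -3421.19, centroid at (55.00, 48.00).
ΣA = 10578.81 mm²
ΣAx̄ = (14000.00)(50.00) + (-3421.19)(55.00) = 511834.31 mm³
ΣAȳ = (14000.00)(70.00) + (-3421.19)(48.00) = 815782.67 mm³
x̄ = 511834.31 / 10578.81 = 48.38 mm
ȳ = 815782.67 / 10578.81 = 77.11 mm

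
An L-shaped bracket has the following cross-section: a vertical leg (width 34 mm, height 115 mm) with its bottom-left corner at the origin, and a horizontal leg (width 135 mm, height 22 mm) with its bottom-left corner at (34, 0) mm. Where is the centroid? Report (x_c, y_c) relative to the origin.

x_c = 53.48 mm, y_c = 37.43 mm

vertical leg: A = 34 × 115 = 3910.00, centroid at (17.00, 57.50).
horizontal leg: A = 135 × 22 = 2970.00, centroid at (101.50, 11.00).
ΣA = 6880.00 mm²
ΣAx_c = (3910.00)(17.00) + (2970.00)(101.50) = 367925.00 mm³
ΣAy_c = (3910.00)(57.50) + (2970.00)(11.00) = 257495.00 mm³
x_c = 367925.00 / 6880.00 = 53.48 mm
y_c = 257495.00 / 6880.00 = 37.43 mm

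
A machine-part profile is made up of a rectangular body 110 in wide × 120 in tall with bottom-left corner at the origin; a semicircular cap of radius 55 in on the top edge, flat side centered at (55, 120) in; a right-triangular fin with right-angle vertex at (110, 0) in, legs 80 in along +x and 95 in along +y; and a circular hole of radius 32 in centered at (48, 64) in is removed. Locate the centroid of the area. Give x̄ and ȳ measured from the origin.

x̄ = 72.96 in, ȳ = 74.86 in

rectangular body: A = 110 × 120 = 13200.00, centroid at (55.00, 60.00).
semicircular top: A = ½π·55² = 4751.66, centroid at (55.00, 143.34).
triangular fin: A = ½·80·95 = 3800.00, centroid at (136.67, 31.67).
hole: A = −π·32² = -3216.99, centroid at (48.00, 64.00).
ΣA = 18534.67 in²
ΣAx̄ = (13200.00)(55.00) + (4751.66)(55.00) + (3800.00)(136.67) + (-3216.99)(48.00) = 1352259.01 in³
ΣAȳ = (13200.00)(60.00) + (4751.66)(143.34) + (3800.00)(31.67) + (-3216.99)(64.00) = 1387561.65 in³
x̄ = 1352259.01 / 18534.67 = 72.96 in
ȳ = 1387561.65 / 18534.67 = 74.86 in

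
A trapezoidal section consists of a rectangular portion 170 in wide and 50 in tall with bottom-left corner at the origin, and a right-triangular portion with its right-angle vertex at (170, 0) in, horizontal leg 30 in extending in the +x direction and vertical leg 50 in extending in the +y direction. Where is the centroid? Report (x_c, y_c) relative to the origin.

rectangular portion: A = 170 × 50 = 8500.00, centroid at (85.00, 25.00).
triangular portion: A = ½·30·50 = 750.00, centroid at (180.00, 16.67).
ΣA = 9250.00 in²
ΣAx_c = (8500.00)(85.00) + (750.00)(180.00) = 857500.00 in³
ΣAy_c = (8500.00)(25.00) + (750.00)(16.67) = 225000.00 in³
x_c = 857500.00 / 9250.00 = 92.70 in
y_c = 225000.00 / 9250.00 = 24.32 in

x_c = 92.70 in, y_c = 24.32 in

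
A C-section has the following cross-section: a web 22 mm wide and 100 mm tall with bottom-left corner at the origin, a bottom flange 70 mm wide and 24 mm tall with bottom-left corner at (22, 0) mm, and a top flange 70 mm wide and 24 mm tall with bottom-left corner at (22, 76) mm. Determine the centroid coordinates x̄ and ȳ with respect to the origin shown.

web: A = 22 × 100 = 2200.00, centroid at (11.00, 50.00).
bottom flange: A = 70 × 24 = 1680.00, centroid at (57.00, 12.00).
top flange: A = 70 × 24 = 1680.00, centroid at (57.00, 88.00).
ΣA = 5560.00 mm²
ΣAx̄ = (2200.00)(11.00) + (1680.00)(57.00) + (1680.00)(57.00) = 215720.00 mm³
ΣAȳ = (2200.00)(50.00) + (1680.00)(12.00) + (1680.00)(88.00) = 278000.00 mm³
x̄ = 215720.00 / 5560.00 = 38.80 mm
ȳ = 278000.00 / 5560.00 = 50.00 mm

x̄ = 38.80 mm, ȳ = 50.00 mm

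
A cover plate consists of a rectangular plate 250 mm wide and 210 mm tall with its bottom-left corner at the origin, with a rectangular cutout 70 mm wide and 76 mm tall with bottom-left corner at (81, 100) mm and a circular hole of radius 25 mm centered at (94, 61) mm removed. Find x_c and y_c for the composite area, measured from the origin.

plate: A = 250 × 210 = 52500.00, centroid at (125.00, 105.00).
hole 1: A = −(70 × 76) = -5320.00, centroid at (116.00, 138.00).
hole 2: A = −π·25² = -1963.50, centroid at (94.00, 61.00).
ΣA = 45216.50 mm²
ΣAx_c = (52500.00)(125.00) + (-5320.00)(116.00) + (-1963.50)(94.00) = 5760811.43 mm³
ΣAy_c = (52500.00)(105.00) + (-5320.00)(138.00) + (-1963.50)(61.00) = 4658566.78 mm³
x_c = 5760811.43 / 45216.50 = 127.41 mm
y_c = 4658566.78 / 45216.50 = 103.03 mm

x_c = 127.41 mm, y_c = 103.03 mm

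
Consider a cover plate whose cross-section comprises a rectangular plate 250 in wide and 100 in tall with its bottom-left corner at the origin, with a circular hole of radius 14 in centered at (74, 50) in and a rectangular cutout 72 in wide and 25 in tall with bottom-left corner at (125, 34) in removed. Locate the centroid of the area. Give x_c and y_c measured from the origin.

x_c = 123.52 in, y_c = 50.28 in

plate: A = 250 × 100 = 25000.00, centroid at (125.00, 50.00).
hole 1: A = −π·14² = -615.75, centroid at (74.00, 50.00).
hole 2: A = −(72 × 25) = -1800.00, centroid at (161.00, 46.50).
ΣA = 22584.25 in², ΣAx_c = 2789634.34 in³, ΣAy_c = 1135512.39 in³.
x_c = 2789634.34/22584.25 = 123.52 in; y_c = 1135512.39/22584.25 = 50.28 in.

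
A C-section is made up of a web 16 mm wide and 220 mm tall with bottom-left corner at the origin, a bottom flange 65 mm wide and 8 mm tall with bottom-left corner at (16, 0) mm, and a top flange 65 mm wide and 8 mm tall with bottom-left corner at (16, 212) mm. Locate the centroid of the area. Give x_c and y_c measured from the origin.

web: A = 16 × 220 = 3520.00, centroid at (8.00, 110.00).
bottom flange: A = 65 × 8 = 520.00, centroid at (48.50, 4.00).
top flange: A = 65 × 8 = 520.00, centroid at (48.50, 216.00).
ΣA = 4560.00 mm²
ΣAx_c = (3520.00)(8.00) + (520.00)(48.50) + (520.00)(48.50) = 78600.00 mm³
ΣAy_c = (3520.00)(110.00) + (520.00)(4.00) + (520.00)(216.00) = 501600.00 mm³
x_c = 78600.00 / 4560.00 = 17.24 mm
y_c = 501600.00 / 4560.00 = 110.00 mm

x_c = 17.24 mm, y_c = 110.00 mm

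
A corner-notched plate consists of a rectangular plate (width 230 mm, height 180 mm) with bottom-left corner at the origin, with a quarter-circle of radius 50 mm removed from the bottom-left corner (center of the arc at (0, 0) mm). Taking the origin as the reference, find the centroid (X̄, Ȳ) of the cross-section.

X̄ = 119.67 mm, Ȳ = 93.42 mm

plate: A = 230 × 180 = 41400.00, centroid at (115.00, 90.00).
removed quarter-circle: A = −¼π·50² = -1963.50, centroid at (21.22, 21.22).
ΣA = 39436.50 mm²
ΣAX̄ = (41400.00)(115.00) + (-1963.50)(21.22) = 4719333.33 mm³
ΣAȲ = (41400.00)(90.00) + (-1963.50)(21.22) = 3684333.33 mm³
X̄ = 4719333.33 / 39436.50 = 119.67 mm
Ȳ = 3684333.33 / 39436.50 = 93.42 mm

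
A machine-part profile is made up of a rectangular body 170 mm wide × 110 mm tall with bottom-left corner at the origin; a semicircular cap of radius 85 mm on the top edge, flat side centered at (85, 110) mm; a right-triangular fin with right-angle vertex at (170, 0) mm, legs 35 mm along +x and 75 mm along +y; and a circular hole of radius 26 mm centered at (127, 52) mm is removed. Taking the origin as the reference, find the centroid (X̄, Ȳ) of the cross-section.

rectangular body: A = 170 × 110 = 18700.00, centroid at (85.00, 55.00).
semicircular top: A = ½π·85² = 11349.00, centroid at (85.00, 146.08).
triangular fin: A = ½·35·75 = 1312.50, centroid at (181.67, 25.00).
hole: A = −π·26² = -2123.72, centroid at (127.00, 52.00).
ΣA = 29237.79 mm²
ΣAX̄ = (18700.00)(85.00) + (11349.00)(85.00) + (1312.50)(181.67) + (-2123.72)(127.00) = 2522890.78 mm³
ΣAȲ = (18700.00)(55.00) + (11349.00)(146.08) + (1312.50)(25.00) + (-2123.72)(52.00) = 2608686.28 mm³
X̄ = 2522890.78 / 29237.79 = 86.29 mm
Ȳ = 2608686.28 / 29237.79 = 89.22 mm

X̄ = 86.29 mm, Ȳ = 89.22 mm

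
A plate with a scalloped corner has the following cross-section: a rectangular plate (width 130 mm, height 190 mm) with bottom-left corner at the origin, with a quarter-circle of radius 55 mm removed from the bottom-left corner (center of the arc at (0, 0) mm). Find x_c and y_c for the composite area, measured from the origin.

plate: A = 130 × 190 = 24700.00, centroid at (65.00, 95.00).
removed quarter-circle: A = −¼π·55² = -2375.83, centroid at (23.34, 23.34).
ΣA = 22324.17 mm², ΣAx_c = 1550041.67 mm³, ΣAy_c = 2291041.67 mm³.
x_c = 1550041.67/22324.17 = 69.43 mm; y_c = 2291041.67/22324.17 = 102.63 mm.

x_c = 69.43 mm, y_c = 102.63 mm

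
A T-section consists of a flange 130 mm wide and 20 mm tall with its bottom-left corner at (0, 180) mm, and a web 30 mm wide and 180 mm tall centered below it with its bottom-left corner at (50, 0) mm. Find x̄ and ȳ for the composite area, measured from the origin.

x̄ = 65.00 mm, ȳ = 122.50 mm

Part | A | x̄ᵢ | ȳᵢ | A·x̄ᵢ | A·ȳᵢ
web | 5400.00 | 65.00 | 90.00 | 351000.00 | 486000.00
flange | 2600.00 | 65.00 | 190.00 | 169000.00 | 494000.00
Σ | 8000.00 |  |  | 520000.00 | 980000.00
x̄ = 520000.00 / 8000.00 = 65.00 mm
ȳ = 980000.00 / 8000.00 = 122.50 mm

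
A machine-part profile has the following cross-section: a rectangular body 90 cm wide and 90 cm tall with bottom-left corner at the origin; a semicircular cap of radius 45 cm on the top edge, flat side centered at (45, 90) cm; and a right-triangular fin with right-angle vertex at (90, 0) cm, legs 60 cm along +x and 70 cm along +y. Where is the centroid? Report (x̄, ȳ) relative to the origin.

x̄ = 55.20 cm, ȳ = 56.84 cm

rectangular body: A = 90 × 90 = 8100.00, centroid at (45.00, 45.00).
semicircular top: A = ½π·45² = 3180.86, centroid at (45.00, 109.10).
triangular fin: A = ½·60·70 = 2100.00, centroid at (110.00, 23.33).
ΣA = 13380.86 cm², ΣAx̄ = 738638.82 cm³, ΣAȳ = 760527.63 cm³.
x̄ = 738638.82/13380.86 = 55.20 cm; ȳ = 760527.63/13380.86 = 56.84 cm.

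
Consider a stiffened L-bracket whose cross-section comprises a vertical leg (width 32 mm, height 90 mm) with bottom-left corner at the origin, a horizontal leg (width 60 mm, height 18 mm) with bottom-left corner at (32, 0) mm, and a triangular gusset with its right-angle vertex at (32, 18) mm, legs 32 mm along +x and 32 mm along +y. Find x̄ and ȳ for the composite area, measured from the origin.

x̄ = 30.16 mm, ȳ = 34.44 mm

Part | A | x̄ᵢ | ȳᵢ | A·x̄ᵢ | A·ȳᵢ
vertical leg | 2880.00 | 16.00 | 45.00 | 46080.00 | 129600.00
horizontal leg | 1080.00 | 62.00 | 9.00 | 66960.00 | 9720.00
gusset | 512.00 | 42.67 | 28.67 | 21845.33 | 14677.33
Σ | 4472.00 |  |  | 134885.33 | 153997.33
x̄ = 134885.33 / 4472.00 = 30.16 mm
ȳ = 153997.33 / 4472.00 = 34.44 mm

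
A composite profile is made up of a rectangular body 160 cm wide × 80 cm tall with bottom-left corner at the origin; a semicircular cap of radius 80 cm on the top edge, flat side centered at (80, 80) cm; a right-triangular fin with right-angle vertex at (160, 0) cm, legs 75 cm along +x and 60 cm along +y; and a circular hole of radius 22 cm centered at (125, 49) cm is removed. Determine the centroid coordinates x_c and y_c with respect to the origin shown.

x_c = 87.12 cm, y_c = 69.04 cm

Part | A | x̄ᵢ | ȳᵢ | A·x̄ᵢ | A·ȳᵢ
rectangular body | 12800.00 | 80.00 | 40.00 | 1024000.00 | 512000.00
semicircular top | 10053.10 | 80.00 | 113.95 | 804247.72 | 1145581.05
triangular fin | 2250.00 | 185.00 | 20.00 | 416250.00 | 45000.00
hole | -1520.53 | 125.00 | 49.00 | -190066.36 | -74506.01
Σ | 23582.57 |  |  | 2054431.36 | 1628075.04
x_c = 2054431.36 / 23582.57 = 87.12 cm
y_c = 1628075.04 / 23582.57 = 69.04 cm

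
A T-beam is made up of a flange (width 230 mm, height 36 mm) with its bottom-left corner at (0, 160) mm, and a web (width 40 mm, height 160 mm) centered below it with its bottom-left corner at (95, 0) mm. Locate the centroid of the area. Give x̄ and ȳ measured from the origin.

x̄ = 115.00 mm, ȳ = 135.28 mm

web: A = 40 × 160 = 6400.00, centroid at (115.00, 80.00).
flange: A = 230 × 36 = 8280.00, centroid at (115.00, 178.00).
ΣA = 14680.00 mm²
ΣAx̄ = (6400.00)(115.00) + (8280.00)(115.00) = 1688200.00 mm³
ΣAȳ = (6400.00)(80.00) + (8280.00)(178.00) = 1985840.00 mm³
x̄ = 1688200.00 / 14680.00 = 115.00 mm
ȳ = 1985840.00 / 14680.00 = 135.28 mm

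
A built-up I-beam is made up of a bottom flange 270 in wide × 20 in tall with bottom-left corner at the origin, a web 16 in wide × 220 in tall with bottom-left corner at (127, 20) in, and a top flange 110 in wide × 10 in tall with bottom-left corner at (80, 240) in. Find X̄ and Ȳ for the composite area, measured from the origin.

bottom flange: A = 270 × 20 = 5400.00, centroid at (135.00, 10.00).
web: A = 16 × 220 = 3520.00, centroid at (135.00, 130.00).
top flange: A = 110 × 10 = 1100.00, centroid at (135.00, 245.00).
ΣA = 10020.00 in², ΣAX̄ = 1352700.00 in³, ΣAȲ = 781100.00 in³.
X̄ = 1352700.00/10020.00 = 135.00 in; Ȳ = 781100.00/10020.00 = 77.95 in.

X̄ = 135.00 in, Ȳ = 77.95 in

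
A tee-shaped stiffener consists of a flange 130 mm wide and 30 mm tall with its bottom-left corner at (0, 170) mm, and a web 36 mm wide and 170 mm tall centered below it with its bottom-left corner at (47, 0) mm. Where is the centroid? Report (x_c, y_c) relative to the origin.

x_c = 65.00 mm, y_c = 123.92 mm

web: A = 36 × 170 = 6120.00, centroid at (65.00, 85.00).
flange: A = 130 × 30 = 3900.00, centroid at (65.00, 185.00).
ΣA = 10020.00 mm², ΣAx_c = 651300.00 mm³, ΣAy_c = 1241700.00 mm³.
x_c = 651300.00/10020.00 = 65.00 mm; y_c = 1241700.00/10020.00 = 123.92 mm.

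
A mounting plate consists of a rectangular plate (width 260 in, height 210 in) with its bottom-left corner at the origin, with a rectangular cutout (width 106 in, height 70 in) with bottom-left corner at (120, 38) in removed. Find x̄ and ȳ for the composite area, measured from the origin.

x̄ = 123.24 in, ȳ = 110.03 in

plate: A = 260 × 210 = 54600.00, centroid at (130.00, 105.00).
hole: A = −(106 × 70) = -7420.00, centroid at (173.00, 73.00).
ΣA = 47180.00 in²
ΣAx̄ = (54600.00)(130.00) + (-7420.00)(173.00) = 5814340.00 in³
ΣAȳ = (54600.00)(105.00) + (-7420.00)(73.00) = 5191340.00 in³
x̄ = 5814340.00 / 47180.00 = 123.24 in
ȳ = 5191340.00 / 47180.00 = 110.03 in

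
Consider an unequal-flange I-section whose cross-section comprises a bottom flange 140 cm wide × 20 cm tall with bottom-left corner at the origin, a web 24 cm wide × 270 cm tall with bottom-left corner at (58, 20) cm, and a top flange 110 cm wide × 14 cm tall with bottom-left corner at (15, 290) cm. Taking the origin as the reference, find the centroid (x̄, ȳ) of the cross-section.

bottom flange: A = 140 × 20 = 2800.00, centroid at (70.00, 10.00).
web: A = 24 × 270 = 6480.00, centroid at (70.00, 155.00).
top flange: A = 110 × 14 = 1540.00, centroid at (70.00, 297.00).
ΣA = 10820.00 cm², ΣAx̄ = 757400.00 cm³, ΣAȳ = 1489780.00 cm³.
x̄ = 757400.00/10820.00 = 70.00 cm; ȳ = 1489780.00/10820.00 = 137.69 cm.

x̄ = 70.00 cm, ȳ = 137.69 cm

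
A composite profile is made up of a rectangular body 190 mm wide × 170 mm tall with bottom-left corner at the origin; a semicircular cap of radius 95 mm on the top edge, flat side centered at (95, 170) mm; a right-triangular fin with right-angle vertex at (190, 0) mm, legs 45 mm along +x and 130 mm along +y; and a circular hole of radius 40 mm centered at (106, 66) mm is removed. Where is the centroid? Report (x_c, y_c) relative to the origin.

Part | A | x̄ᵢ | ȳᵢ | A·x̄ᵢ | A·ȳᵢ
rectangular body | 32300.00 | 95.00 | 85.00 | 3068500.00 | 2745500.00
semicircular top | 14176.44 | 95.00 | 210.32 | 1346761.50 | 2981577.60
triangular fin | 2925.00 | 205.00 | 43.33 | 599625.00 | 126750.00
hole | -5026.55 | 106.00 | 66.00 | -532814.11 | -331752.18
Σ | 44374.89 |  |  | 4482072.39 | 5522075.41
x_c = 4482072.39 / 44374.89 = 101.00 mm
y_c = 5522075.41 / 44374.89 = 124.44 mm

x_c = 101.00 mm, y_c = 124.44 mm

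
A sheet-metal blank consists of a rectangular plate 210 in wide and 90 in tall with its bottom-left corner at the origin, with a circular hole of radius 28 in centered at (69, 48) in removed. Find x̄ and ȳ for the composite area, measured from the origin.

x̄ = 110.39 in, ȳ = 44.55 in

plate: A = 210 × 90 = 18900.00, centroid at (105.00, 45.00).
hole: A = −π·28² = -2463.01, centroid at (69.00, 48.00).
ΣA = 16436.99 in², ΣAx̄ = 1814552.40 in³, ΣAȳ = 732275.59 in³.
x̄ = 1814552.40/16436.99 = 110.39 in; ȳ = 732275.59/16436.99 = 44.55 in.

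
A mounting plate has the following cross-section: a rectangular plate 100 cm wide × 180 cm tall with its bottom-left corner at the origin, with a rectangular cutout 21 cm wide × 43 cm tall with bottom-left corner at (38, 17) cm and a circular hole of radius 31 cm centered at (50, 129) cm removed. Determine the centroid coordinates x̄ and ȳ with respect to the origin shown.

plate: A = 100 × 180 = 18000.00, centroid at (50.00, 90.00).
hole 1: A = −(21 × 43) = -903.00, centroid at (48.50, 38.50).
hole 2: A = −π·31² = -3019.07, centroid at (50.00, 129.00).
ΣA = 14077.93 cm², ΣAx̄ = 705250.97 cm³, ΣAȳ = 1195774.40 cm³.
x̄ = 705250.97/14077.93 = 50.10 cm; ȳ = 1195774.40/14077.93 = 84.94 cm.

x̄ = 50.10 cm, ȳ = 84.94 cm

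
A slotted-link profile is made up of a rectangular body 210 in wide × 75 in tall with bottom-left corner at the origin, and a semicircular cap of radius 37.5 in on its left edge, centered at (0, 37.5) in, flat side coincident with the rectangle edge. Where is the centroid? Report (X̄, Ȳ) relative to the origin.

X̄ = 90.13 in, Ȳ = 37.50 in

rectangular body: A = 210 × 75 = 15750.00, centroid at (105.00, 37.50).
semicircular end: A = ½π·37.5² = 2208.93, centroid at (-15.92, 37.50).
ΣA = 17958.93 in²
ΣAX̄ = (15750.00)(105.00) + (2208.93)(-15.92) = 1618593.75 in³
ΣAȲ = (15750.00)(37.50) + (2208.93)(37.50) = 673459.96 in³
X̄ = 1618593.75 / 17958.93 = 90.13 in
Ȳ = 673459.96 / 17958.93 = 37.50 in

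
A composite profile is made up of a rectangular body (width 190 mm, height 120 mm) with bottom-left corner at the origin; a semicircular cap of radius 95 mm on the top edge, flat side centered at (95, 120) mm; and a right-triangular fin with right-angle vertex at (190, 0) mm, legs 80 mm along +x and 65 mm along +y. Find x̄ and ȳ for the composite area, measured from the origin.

x̄ = 102.99 mm, ȳ = 93.42 mm

rectangular body: A = 190 × 120 = 22800.00, centroid at (95.00, 60.00).
semicircular top: A = ½π·95² = 14176.44, centroid at (95.00, 160.32).
triangular fin: A = ½·80·65 = 2600.00, centroid at (216.67, 21.67).
ΣA = 39576.44 mm², ΣAx̄ = 4076094.83 mm³, ΣAȳ = 3697089.09 mm³.
x̄ = 4076094.83/39576.44 = 102.99 mm; ȳ = 3697089.09/39576.44 = 93.42 mm.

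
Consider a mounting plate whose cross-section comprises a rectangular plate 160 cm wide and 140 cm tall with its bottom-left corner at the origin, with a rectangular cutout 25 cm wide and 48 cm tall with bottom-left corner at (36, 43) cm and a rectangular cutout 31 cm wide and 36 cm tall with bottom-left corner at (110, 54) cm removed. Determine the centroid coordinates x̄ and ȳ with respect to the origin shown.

x̄ = 79.35 cm, ȳ = 70.07 cm

Part | A | x̄ᵢ | ȳᵢ | A·x̄ᵢ | A·ȳᵢ
plate | 22400.00 | 80.00 | 70.00 | 1792000.00 | 1568000.00
hole 1 | -1200.00 | 48.50 | 67.00 | -58200.00 | -80400.00
hole 2 | -1116.00 | 125.50 | 72.00 | -140058.00 | -80352.00
Σ | 20084.00 |  |  | 1593742.00 | 1407248.00
x̄ = 1593742.00 / 20084.00 = 79.35 cm
ȳ = 1407248.00 / 20084.00 = 70.07 cm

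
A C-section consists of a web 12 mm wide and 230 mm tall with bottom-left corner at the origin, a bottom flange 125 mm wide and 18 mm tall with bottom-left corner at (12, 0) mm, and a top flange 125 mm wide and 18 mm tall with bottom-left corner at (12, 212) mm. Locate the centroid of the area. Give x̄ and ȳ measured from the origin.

web: A = 12 × 230 = 2760.00, centroid at (6.00, 115.00).
bottom flange: A = 125 × 18 = 2250.00, centroid at (74.50, 9.00).
top flange: A = 125 × 18 = 2250.00, centroid at (74.50, 221.00).
ΣA = 7260.00 mm²
ΣAx̄ = (2760.00)(6.00) + (2250.00)(74.50) + (2250.00)(74.50) = 351810.00 mm³
ΣAȳ = (2760.00)(115.00) + (2250.00)(9.00) + (2250.00)(221.00) = 834900.00 mm³
x̄ = 351810.00 / 7260.00 = 48.46 mm
ȳ = 834900.00 / 7260.00 = 115.00 mm

x̄ = 48.46 mm, ȳ = 115.00 mm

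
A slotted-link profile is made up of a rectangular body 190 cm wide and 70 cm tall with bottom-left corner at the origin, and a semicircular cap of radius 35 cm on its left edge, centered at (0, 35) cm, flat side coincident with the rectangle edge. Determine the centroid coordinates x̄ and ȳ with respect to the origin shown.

Part | A | x̄ᵢ | ȳᵢ | A·x̄ᵢ | A·ȳᵢ
rectangular body | 13300.00 | 95.00 | 35.00 | 1263500.00 | 465500.00
semicircular end | 1924.23 | -14.85 | 35.00 | -28583.33 | 67347.89
Σ | 15224.23 |  |  | 1234916.67 | 532847.89
x̄ = 1234916.67 / 15224.23 = 81.12 cm
ȳ = 532847.89 / 15224.23 = 35.00 cm

x̄ = 81.12 cm, ȳ = 35.00 cm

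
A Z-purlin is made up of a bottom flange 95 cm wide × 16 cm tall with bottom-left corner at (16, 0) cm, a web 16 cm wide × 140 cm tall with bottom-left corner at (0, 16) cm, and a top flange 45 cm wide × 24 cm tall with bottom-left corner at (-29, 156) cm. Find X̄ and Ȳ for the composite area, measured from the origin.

X̄ = 22.19 cm, Ȳ = 79.80 cm

bottom flange: A = 95 × 16 = 1520.00, centroid at (63.50, 8.00).
web: A = 16 × 140 = 2240.00, centroid at (8.00, 86.00).
top flange: A = 45 × 24 = 1080.00, centroid at (-6.50, 168.00).
ΣA = 4840.00 cm²
ΣAX̄ = (1520.00)(63.50) + (2240.00)(8.00) + (1080.00)(-6.50) = 107420.00 cm³
ΣAȲ = (1520.00)(8.00) + (2240.00)(86.00) + (1080.00)(168.00) = 386240.00 cm³
X̄ = 107420.00 / 4840.00 = 22.19 cm
Ȳ = 386240.00 / 4840.00 = 79.80 cm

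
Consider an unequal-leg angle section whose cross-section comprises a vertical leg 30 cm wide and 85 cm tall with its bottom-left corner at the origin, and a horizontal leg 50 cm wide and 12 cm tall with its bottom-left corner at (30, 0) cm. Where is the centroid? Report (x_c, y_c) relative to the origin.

Part | A | x̄ᵢ | ȳᵢ | A·x̄ᵢ | A·ȳᵢ
vertical leg | 2550.00 | 15.00 | 42.50 | 38250.00 | 108375.00
horizontal leg | 600.00 | 55.00 | 6.00 | 33000.00 | 3600.00
Σ | 3150.00 |  |  | 71250.00 | 111975.00
x_c = 71250.00 / 3150.00 = 22.62 cm
y_c = 111975.00 / 3150.00 = 35.55 cm

x_c = 22.62 cm, y_c = 35.55 cm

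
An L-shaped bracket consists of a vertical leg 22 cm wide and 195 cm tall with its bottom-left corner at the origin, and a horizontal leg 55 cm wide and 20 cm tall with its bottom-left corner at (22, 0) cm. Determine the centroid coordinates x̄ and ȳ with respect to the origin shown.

vertical leg: A = 22 × 195 = 4290.00, centroid at (11.00, 97.50).
horizontal leg: A = 55 × 20 = 1100.00, centroid at (49.50, 10.00).
ΣA = 5390.00 cm², ΣAx̄ = 101640.00 cm³, ΣAȳ = 429275.00 cm³.
x̄ = 101640.00/5390.00 = 18.86 cm; ȳ = 429275.00/5390.00 = 79.64 cm.

x̄ = 18.86 cm, ȳ = 79.64 cm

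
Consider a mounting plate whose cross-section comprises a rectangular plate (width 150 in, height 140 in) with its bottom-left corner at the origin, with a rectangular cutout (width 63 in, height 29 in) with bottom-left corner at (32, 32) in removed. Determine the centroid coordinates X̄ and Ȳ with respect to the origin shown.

plate: A = 150 × 140 = 21000.00, centroid at (75.00, 70.00).
hole: A = −(63 × 29) = -1827.00, centroid at (63.50, 46.50).
ΣA = 19173.00 in²
ΣAX̄ = (21000.00)(75.00) + (-1827.00)(63.50) = 1458985.50 in³
ΣAȲ = (21000.00)(70.00) + (-1827.00)(46.50) = 1385044.50 in³
X̄ = 1458985.50 / 19173.00 = 76.10 in
Ȳ = 1385044.50 / 19173.00 = 72.24 in

X̄ = 76.10 in, Ȳ = 72.24 in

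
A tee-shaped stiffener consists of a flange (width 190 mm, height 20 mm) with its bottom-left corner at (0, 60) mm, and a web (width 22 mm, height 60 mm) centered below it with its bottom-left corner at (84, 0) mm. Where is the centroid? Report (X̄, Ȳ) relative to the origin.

X̄ = 95.00 mm, Ȳ = 59.69 mm

web: A = 22 × 60 = 1320.00, centroid at (95.00, 30.00).
flange: A = 190 × 20 = 3800.00, centroid at (95.00, 70.00).
ΣA = 5120.00 mm²
ΣAX̄ = (1320.00)(95.00) + (3800.00)(95.00) = 486400.00 mm³
ΣAȲ = (1320.00)(30.00) + (3800.00)(70.00) = 305600.00 mm³
X̄ = 486400.00 / 5120.00 = 95.00 mm
Ȳ = 305600.00 / 5120.00 = 59.69 mm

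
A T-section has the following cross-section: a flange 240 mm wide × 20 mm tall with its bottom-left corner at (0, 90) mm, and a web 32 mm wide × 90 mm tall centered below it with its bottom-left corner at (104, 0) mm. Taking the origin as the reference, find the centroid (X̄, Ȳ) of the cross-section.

web: A = 32 × 90 = 2880.00, centroid at (120.00, 45.00).
flange: A = 240 × 20 = 4800.00, centroid at (120.00, 100.00).
ΣA = 7680.00 mm², ΣAX̄ = 921600.00 mm³, ΣAȲ = 609600.00 mm³.
X̄ = 921600.00/7680.00 = 120.00 mm; Ȳ = 609600.00/7680.00 = 79.38 mm.

X̄ = 120.00 mm, Ȳ = 79.38 mm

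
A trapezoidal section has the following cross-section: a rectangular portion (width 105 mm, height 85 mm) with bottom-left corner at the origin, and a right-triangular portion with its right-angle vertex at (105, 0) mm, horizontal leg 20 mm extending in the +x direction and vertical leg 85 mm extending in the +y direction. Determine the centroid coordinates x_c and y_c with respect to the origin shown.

Part | A | x̄ᵢ | ȳᵢ | A·x̄ᵢ | A·ȳᵢ
rectangular portion | 8925.00 | 52.50 | 42.50 | 468562.50 | 379312.50
triangular portion | 850.00 | 111.67 | 28.33 | 94916.67 | 24083.33
Σ | 9775.00 |  |  | 563479.17 | 403395.83
x_c = 563479.17 / 9775.00 = 57.64 mm
y_c = 403395.83 / 9775.00 = 41.27 mm

x_c = 57.64 mm, y_c = 41.27 mm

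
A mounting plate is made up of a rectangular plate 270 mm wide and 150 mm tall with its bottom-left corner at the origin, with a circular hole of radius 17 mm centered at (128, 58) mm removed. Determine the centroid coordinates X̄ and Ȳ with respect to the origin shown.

Part | A | x̄ᵢ | ȳᵢ | A·x̄ᵢ | A·ȳᵢ
plate | 40500.00 | 135.00 | 75.00 | 5467500.00 | 3037500.00
hole | -907.92 | 128.00 | 58.00 | -116213.80 | -52659.38
Σ | 39592.08 |  |  | 5351286.20 | 2984840.62
X̄ = 5351286.20 / 39592.08 = 135.16 mm
Ȳ = 2984840.62 / 39592.08 = 75.39 mm

X̄ = 135.16 mm, Ȳ = 75.39 mm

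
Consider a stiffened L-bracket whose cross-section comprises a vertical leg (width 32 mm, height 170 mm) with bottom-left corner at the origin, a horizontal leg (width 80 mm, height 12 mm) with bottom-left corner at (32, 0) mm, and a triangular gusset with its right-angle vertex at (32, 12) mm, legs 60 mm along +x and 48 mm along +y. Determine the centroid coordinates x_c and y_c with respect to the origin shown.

vertical leg: A = 32 × 170 = 5440.00, centroid at (16.00, 85.00).
horizontal leg: A = 80 × 12 = 960.00, centroid at (72.00, 6.00).
gusset: A = ½·60·48 = 1440.00, centroid at (52.00, 28.00).
ΣA = 7840.00 mm²
ΣAx_c = (5440.00)(16.00) + (960.00)(72.00) + (1440.00)(52.00) = 231040.00 mm³
ΣAy_c = (5440.00)(85.00) + (960.00)(6.00) + (1440.00)(28.00) = 508480.00 mm³
x_c = 231040.00 / 7840.00 = 29.47 mm
y_c = 508480.00 / 7840.00 = 64.86 mm

x_c = 29.47 mm, y_c = 64.86 mm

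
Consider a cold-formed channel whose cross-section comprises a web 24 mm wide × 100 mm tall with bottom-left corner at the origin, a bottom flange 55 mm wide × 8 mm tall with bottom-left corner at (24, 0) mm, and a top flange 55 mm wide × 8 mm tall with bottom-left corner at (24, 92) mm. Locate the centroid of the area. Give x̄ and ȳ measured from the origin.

x̄ = 22.60 mm, ȳ = 50.00 mm

web: A = 24 × 100 = 2400.00, centroid at (12.00, 50.00).
bottom flange: A = 55 × 8 = 440.00, centroid at (51.50, 4.00).
top flange: A = 55 × 8 = 440.00, centroid at (51.50, 96.00).
ΣA = 3280.00 mm²
ΣAx̄ = (2400.00)(12.00) + (440.00)(51.50) + (440.00)(51.50) = 74120.00 mm³
ΣAȳ = (2400.00)(50.00) + (440.00)(4.00) + (440.00)(96.00) = 164000.00 mm³
x̄ = 74120.00 / 3280.00 = 22.60 mm
ȳ = 164000.00 / 3280.00 = 50.00 mm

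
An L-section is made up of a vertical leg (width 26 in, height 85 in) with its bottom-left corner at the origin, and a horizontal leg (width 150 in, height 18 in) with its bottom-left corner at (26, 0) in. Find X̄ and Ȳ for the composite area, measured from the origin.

vertical leg: A = 26 × 85 = 2210.00, centroid at (13.00, 42.50).
horizontal leg: A = 150 × 18 = 2700.00, centroid at (101.00, 9.00).
ΣA = 4910.00 in²
ΣAX̄ = (2210.00)(13.00) + (2700.00)(101.00) = 301430.00 in³
ΣAȲ = (2210.00)(42.50) + (2700.00)(9.00) = 118225.00 in³
X̄ = 301430.00 / 4910.00 = 61.39 in
Ȳ = 118225.00 / 4910.00 = 24.08 in

X̄ = 61.39 in, Ȳ = 24.08 in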